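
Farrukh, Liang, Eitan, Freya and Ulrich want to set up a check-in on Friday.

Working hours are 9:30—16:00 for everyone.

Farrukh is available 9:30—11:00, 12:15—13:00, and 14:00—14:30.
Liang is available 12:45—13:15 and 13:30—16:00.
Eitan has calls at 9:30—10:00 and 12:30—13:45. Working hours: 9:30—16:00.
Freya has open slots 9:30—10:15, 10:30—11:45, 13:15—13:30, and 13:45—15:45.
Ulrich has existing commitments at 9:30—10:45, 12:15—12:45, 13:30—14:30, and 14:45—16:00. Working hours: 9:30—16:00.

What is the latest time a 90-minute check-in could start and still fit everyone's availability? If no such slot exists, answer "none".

Eitan free within 09:30–16:00: 10:00–12:30, 13:45–16:00.
Ulrich free within 09:30–16:00: 10:45–12:15, 12:45–13:30, 14:30–14:45.
Farrukh ∩ Liang: 12:45–13:00, 14:00–14:30.
Farrukh ∩ Liang ∩ Eitan: 14:00–14:30.
Farrukh ∩ Liang ∩ Eitan ∩ Freya: 14:00–14:30.
Farrukh ∩ Liang ∩ Eitan ∩ Freya ∩ Ulrich: (none).
Windows ≥ 90 min: (none).

none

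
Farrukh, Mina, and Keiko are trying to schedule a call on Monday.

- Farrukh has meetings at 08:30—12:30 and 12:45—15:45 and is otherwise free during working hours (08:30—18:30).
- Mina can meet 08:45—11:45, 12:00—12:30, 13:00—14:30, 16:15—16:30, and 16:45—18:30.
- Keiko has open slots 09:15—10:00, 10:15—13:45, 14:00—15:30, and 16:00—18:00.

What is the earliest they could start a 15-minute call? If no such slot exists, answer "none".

16:15

Farrukh free within 08:30–18:30: 12:30–12:45, 15:45–18:30.
Farrukh ∩ Mina: 16:15–16:30, 16:45–18:30.
Farrukh ∩ Mina ∩ Keiko: 16:15–16:30, 16:45–18:00.
Windows ≥ 15 min: 16:15–16:30, 16:45–18:00.
Earliest such window starts at 16:15.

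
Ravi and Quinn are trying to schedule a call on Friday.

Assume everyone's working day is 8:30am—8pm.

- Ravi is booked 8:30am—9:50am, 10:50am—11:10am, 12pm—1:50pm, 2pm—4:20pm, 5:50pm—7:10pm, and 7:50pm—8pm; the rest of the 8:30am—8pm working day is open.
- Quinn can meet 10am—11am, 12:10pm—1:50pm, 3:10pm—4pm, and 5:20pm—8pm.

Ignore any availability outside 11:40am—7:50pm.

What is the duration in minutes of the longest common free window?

Ravi free within 08:30–20:00: 09:50–10:50, 11:10–12:00, 13:50–14:00, 16:20–17:50, 19:10–19:50.
Ravi ∩ Quinn: 10:00–10:50, 17:20–17:50, 19:10–19:50.
Restricted to 11:40–19:50: 17:20–17:50, 19:10–19:50.
Common window lengths: 30, 40 min; longest is 40.

40 minutes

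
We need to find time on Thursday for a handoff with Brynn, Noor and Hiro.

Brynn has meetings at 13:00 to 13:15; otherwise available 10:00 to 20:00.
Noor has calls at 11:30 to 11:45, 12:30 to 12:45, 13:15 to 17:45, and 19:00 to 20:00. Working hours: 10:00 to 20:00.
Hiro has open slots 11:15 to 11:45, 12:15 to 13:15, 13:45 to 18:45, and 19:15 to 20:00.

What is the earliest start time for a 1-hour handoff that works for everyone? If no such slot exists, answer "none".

Brynn free within 10:00–20:00: 10:00–13:00, 13:15–20:00.
Noor free within 10:00–20:00: 10:00–11:30, 11:45–12:30, 12:45–13:15, 17:45–19:00.
Brynn ∩ Noor: 10:00–11:30, 11:45–12:30, 12:45–13:00, 17:45–19:00.
Brynn ∩ Noor ∩ Hiro: 11:15–11:30, 12:15–12:30, 12:45–13:00, 17:45–18:45.
Windows ≥ 60 min: 17:45–18:45.
Earliest such window starts at 17:45.

17:45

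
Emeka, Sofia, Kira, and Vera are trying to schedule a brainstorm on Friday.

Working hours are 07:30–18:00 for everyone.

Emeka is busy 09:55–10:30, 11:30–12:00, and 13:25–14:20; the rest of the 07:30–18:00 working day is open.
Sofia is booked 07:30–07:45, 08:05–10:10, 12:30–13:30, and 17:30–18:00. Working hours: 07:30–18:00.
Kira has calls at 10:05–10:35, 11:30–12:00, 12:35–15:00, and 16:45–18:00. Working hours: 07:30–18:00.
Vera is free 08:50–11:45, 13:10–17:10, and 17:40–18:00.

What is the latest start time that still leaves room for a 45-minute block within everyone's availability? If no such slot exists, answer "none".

16:00

Emeka free within 07:30–18:00: 07:30–09:55, 10:30–11:30, 12:00–13:25, 14:20–18:00.
Sofia free within 07:30–18:00: 07:45–08:05, 10:10–12:30, 13:30–17:30.
Kira free within 07:30–18:00: 07:30–10:05, 10:35–11:30, 12:00–12:35, 15:00–16:45.
Emeka ∩ Sofia: 07:45–08:05, 10:30–11:30, 12:00–12:30, 14:20–17:30.
Emeka ∩ Sofia ∩ Kira: 07:45–08:05, 10:35–11:30, 12:00–12:30, 15:00–16:45.
Emeka ∩ Sofia ∩ Kira ∩ Vera: 10:35–11:30, 15:00–16:45.
Windows ≥ 45 min: 10:35–11:30, 15:00–16:45.
Latest start in the last window 15:00–16:45 is 16:45 − 45 min = 16:00.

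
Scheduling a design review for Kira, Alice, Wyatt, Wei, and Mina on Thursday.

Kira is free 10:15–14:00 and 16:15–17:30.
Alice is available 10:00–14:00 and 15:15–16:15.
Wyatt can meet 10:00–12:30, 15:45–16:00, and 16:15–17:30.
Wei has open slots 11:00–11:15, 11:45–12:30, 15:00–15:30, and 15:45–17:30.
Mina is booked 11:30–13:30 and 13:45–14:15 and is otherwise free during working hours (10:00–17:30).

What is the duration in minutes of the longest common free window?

Mina free within 10:00–17:30: 10:00–11:30, 13:30–13:45, 14:15–17:30.
Kira ∩ Alice: 10:15–14:00.
Kira ∩ Alice ∩ Wyatt: 10:15–12:30.
Kira ∩ Alice ∩ Wyatt ∩ Wei: 11:00–11:15, 11:45–12:30.
Kira ∩ Alice ∩ Wyatt ∩ Wei ∩ Mina: 11:00–11:15.
Single common window of 15 minutes.

15 minutes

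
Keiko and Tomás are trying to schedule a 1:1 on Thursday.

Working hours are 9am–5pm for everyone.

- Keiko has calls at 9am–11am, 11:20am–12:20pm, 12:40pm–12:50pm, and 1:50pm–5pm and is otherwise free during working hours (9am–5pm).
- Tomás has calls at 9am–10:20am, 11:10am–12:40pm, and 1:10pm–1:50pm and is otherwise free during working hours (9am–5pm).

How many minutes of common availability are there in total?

Keiko free within 09:00–17:00: 11:00–11:20, 12:20–12:40, 12:50–13:50.
Tomás free within 09:00–17:00: 10:20–11:10, 12:40–13:10, 13:50–17:00.
Keiko ∩ Tomás: 11:00–11:10, 12:50–13:10.
Total common minutes: 10 + 20 = 30.

30 minutes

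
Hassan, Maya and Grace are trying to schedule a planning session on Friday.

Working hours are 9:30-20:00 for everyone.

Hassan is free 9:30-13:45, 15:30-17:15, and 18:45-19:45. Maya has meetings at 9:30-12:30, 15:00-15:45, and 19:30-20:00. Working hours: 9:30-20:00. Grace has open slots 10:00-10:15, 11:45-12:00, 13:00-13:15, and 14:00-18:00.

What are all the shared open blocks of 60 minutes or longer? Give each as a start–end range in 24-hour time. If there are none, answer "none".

Maya free within 09:30–20:00: 12:30–15:00, 15:45–19:30.
Hassan ∩ Maya: 12:30–13:45, 15:45–17:15, 18:45–19:30.
Hassan ∩ Maya ∩ Grace: 13:00–13:15, 15:45–17:15.
Windows ≥ 60 min: 15:45–17:15.

15:45–17:15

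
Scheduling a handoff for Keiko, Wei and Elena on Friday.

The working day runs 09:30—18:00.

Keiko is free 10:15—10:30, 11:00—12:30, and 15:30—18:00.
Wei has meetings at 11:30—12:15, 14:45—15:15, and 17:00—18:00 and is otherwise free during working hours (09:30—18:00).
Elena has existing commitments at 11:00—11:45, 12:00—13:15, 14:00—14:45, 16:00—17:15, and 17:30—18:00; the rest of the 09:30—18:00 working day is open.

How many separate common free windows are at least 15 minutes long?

2

Wei free within 09:30–18:00: 09:30–11:30, 12:15–14:45, 15:15–17:00.
Elena free within 09:30–18:00: 09:30–11:00, 11:45–12:00, 13:15–14:00, 14:45–16:00, 17:15–17:30.
Keiko ∩ Wei: 10:15–10:30, 11:00–11:30, 12:15–12:30, 15:30–17:00.
Keiko ∩ Wei ∩ Elena: 10:15–10:30, 15:30–16:00.
Windows ≥ 15 min: 10:15–10:30, 15:30–16:00.
That's 2 windows.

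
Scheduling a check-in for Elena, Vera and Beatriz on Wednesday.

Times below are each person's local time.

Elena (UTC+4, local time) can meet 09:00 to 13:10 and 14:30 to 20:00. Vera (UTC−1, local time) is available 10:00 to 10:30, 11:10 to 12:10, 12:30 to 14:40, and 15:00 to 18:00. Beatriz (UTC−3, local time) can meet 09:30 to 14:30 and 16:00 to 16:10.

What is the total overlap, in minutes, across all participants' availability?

170 minutes

Elena → UTC: 05:00–09:10, 10:30–16:00.
Vera → UTC: 11:00–11:30, 12:10–13:10, 13:30–15:40, 16:00–19:00.
Beatriz → UTC: 12:30–17:30, 19:00–19:10.
Elena ∩ Vera: 11:00–11:30, 12:10–13:10, 13:30–15:40.
Elena ∩ Vera ∩ Beatriz: 12:30–13:10, 13:30–15:40.
Total common minutes: 40 + 130 = 170.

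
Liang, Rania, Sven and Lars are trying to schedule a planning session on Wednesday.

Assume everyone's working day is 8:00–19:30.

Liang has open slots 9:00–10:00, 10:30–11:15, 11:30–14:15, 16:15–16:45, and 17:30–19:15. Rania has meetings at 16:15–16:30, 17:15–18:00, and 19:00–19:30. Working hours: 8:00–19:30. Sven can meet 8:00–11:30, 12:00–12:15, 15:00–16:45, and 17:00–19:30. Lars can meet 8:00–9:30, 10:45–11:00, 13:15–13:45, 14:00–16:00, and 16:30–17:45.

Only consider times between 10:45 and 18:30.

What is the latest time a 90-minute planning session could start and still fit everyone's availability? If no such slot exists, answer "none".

Rania free within 08:00–19:30: 08:00–16:15, 16:30–17:15, 18:00–19:00.
Liang ∩ Rania: 09:00–10:00, 10:30–11:15, 11:30–14:15, 16:30–16:45, 18:00–19:00.
Liang ∩ Rania ∩ Sven: 09:00–10:00, 10:30–11:15, 12:00–12:15, 16:30–16:45, 18:00–19:00.
Liang ∩ Rania ∩ Sven ∩ Lars: 09:00–09:30, 10:45–11:00, 16:30–16:45.
Restricted to 10:45–18:30: 10:45–11:00, 16:30–16:45.
Windows ≥ 90 min: (none).

none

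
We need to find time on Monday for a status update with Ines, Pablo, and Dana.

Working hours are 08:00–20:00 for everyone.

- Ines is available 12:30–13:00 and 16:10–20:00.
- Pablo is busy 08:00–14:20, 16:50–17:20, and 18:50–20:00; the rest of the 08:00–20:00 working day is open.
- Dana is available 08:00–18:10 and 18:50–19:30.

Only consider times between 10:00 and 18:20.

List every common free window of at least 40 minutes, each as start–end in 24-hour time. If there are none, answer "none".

Pablo free within 08:00–20:00: 14:20–16:50, 17:20–18:50.
Ines ∩ Pablo: 16:10–16:50, 17:20–18:50.
Ines ∩ Pablo ∩ Dana: 16:10–16:50, 17:20–18:10.
Restricted to 10:00–18:20: 16:10–16:50, 17:20–18:10.
Windows ≥ 40 min: 16:10–16:50, 17:20–18:10.

16:10–16:50, 17:20–18:10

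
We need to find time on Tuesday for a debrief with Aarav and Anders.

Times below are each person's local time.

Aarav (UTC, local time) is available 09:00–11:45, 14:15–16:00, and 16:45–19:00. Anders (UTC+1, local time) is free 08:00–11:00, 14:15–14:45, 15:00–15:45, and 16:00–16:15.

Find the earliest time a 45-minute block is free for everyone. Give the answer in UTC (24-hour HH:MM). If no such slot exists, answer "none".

Aarav → UTC: 09:00–11:45, 14:15–16:00, 16:45–19:00.
Anders → UTC: 07:00–10:00, 13:15–13:45, 14:00–14:45, 15:00–15:15.
Aarav ∩ Anders: 09:00–10:00, 14:15–14:45, 15:00–15:15.
Windows ≥ 45 min: 09:00–10:00.
Earliest such window starts at 09:00.

09:00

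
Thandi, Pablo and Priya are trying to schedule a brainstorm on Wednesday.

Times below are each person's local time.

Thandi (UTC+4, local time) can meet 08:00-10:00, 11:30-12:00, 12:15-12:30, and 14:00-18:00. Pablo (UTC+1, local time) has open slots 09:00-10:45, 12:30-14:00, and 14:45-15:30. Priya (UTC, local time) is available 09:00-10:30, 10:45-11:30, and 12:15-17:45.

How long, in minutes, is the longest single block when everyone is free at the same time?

45 minutes

Thandi → UTC: 04:00–06:00, 07:30–08:00, 08:15–08:30, 10:00–14:00.
Pablo → UTC: 08:00–09:45, 11:30–13:00, 13:45–14:30.
Priya → UTC: 09:00–10:30, 10:45–11:30, 12:15–17:45.
Thandi ∩ Pablo: 08:15–08:30, 11:30–13:00, 13:45–14:00.
Thandi ∩ Pablo ∩ Priya: 12:15–13:00, 13:45–14:00.
Common window lengths: 45, 15 min; longest is 45.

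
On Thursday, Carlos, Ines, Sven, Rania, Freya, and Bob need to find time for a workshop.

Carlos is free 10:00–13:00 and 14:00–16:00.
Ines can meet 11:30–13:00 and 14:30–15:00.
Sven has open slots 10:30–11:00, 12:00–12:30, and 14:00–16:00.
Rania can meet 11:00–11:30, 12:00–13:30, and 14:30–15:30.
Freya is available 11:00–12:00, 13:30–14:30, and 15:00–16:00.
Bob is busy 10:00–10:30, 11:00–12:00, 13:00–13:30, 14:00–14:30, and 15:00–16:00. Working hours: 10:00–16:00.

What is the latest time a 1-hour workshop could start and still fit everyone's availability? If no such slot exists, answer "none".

none

Bob free within 10:00–16:00: 10:30–11:00, 12:00–13:00, 13:30–14:00, 14:30–15:00.
Carlos ∩ Ines: 11:30–13:00, 14:30–15:00.
Carlos ∩ Ines ∩ Sven: 12:00–12:30, 14:30–15:00.
Carlos ∩ Ines ∩ Sven ∩ Rania: 12:00–12:30, 14:30–15:00.
Carlos ∩ Ines ∩ Sven ∩ Rania ∩ Freya: (none).
Carlos ∩ Ines ∩ Sven ∩ Rania ∩ Freya ∩ Bob: (none).
Windows ≥ 60 min: (none).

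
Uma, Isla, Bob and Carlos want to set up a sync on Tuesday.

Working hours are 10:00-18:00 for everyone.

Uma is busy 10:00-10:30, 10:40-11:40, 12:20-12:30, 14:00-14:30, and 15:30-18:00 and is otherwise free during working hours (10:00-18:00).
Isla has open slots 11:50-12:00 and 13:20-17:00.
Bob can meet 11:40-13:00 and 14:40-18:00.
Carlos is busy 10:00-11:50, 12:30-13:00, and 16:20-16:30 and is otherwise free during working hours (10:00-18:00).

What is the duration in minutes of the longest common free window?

50 minutes

Uma free within 10:00–18:00: 10:30–10:40, 11:40–12:20, 12:30–14:00, 14:30–15:30.
Carlos free within 10:00–18:00: 11:50–12:30, 13:00–16:20, 16:30–18:00.
Uma ∩ Isla: 11:50–12:00, 13:20–14:00, 14:30–15:30.
Uma ∩ Isla ∩ Bob: 11:50–12:00, 14:40–15:30.
Uma ∩ Isla ∩ Bob ∩ Carlos: 11:50–12:00, 14:40–15:30.
Common window lengths: 10, 50 min; longest is 50.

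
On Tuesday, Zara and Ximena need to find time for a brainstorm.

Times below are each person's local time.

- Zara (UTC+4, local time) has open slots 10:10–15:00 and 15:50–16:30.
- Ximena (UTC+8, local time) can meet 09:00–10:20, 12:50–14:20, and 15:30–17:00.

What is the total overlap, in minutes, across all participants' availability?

Zara → UTC: 06:10–11:00, 11:50–12:30.
Ximena → UTC: 01:00–02:20, 04:50–06:20, 07:30–09:00.
Zara ∩ Ximena: 06:10–06:20, 07:30–09:00.
Total common minutes: 10 + 90 = 100.

100 minutes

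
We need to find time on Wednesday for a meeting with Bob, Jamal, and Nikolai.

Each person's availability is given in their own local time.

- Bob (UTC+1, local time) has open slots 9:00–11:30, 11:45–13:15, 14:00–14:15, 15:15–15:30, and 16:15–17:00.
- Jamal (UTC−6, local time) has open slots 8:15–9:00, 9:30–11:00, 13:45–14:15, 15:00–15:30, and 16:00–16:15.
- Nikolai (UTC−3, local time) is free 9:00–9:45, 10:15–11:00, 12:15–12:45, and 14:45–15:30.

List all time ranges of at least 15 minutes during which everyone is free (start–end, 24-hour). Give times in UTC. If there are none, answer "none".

15:30–15:45

Bob → UTC: 08:00–10:30, 10:45–12:15, 13:00–13:15, 14:15–14:30, 15:15–16:00.
Jamal → UTC: 14:15–15:00, 15:30–17:00, 19:45–20:15, 21:00–21:30, 22:00–22:15.
Nikolai → UTC: 12:00–12:45, 13:15–14:00, 15:15–15:45, 17:45–18:30.
Bob ∩ Jamal: 14:15–14:30, 15:30–16:00.
Bob ∩ Jamal ∩ Nikolai: 15:30–15:45.
Windows ≥ 15 min: 15:30–15:45.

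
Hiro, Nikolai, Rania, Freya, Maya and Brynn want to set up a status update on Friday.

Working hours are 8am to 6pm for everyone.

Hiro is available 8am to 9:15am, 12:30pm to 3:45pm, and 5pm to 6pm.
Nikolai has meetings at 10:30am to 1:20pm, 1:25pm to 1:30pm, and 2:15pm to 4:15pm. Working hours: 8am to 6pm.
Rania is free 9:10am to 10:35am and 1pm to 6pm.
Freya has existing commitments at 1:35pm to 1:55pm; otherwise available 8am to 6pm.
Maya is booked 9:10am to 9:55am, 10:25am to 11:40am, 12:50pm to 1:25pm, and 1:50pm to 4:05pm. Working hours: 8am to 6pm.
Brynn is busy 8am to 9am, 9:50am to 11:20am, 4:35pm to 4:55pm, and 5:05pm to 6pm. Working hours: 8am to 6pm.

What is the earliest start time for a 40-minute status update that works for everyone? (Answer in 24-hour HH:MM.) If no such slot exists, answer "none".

Nikolai free within 08:00–18:00: 08:00–10:30, 13:20–13:25, 13:30–14:15, 16:15–18:00.
Freya free within 08:00–18:00: 08:00–13:35, 13:55–18:00.
Maya free within 08:00–18:00: 08:00–09:10, 09:55–10:25, 11:40–12:50, 13:25–13:50, 16:05–18:00.
Brynn free within 08:00–18:00: 09:00–09:50, 11:20–16:35, 16:55–17:05.
Hiro ∩ Nikolai: 08:00–09:15, 13:20–13:25, 13:30–14:15, 17:00–18:00.
Hiro ∩ Nikolai ∩ Rania: 09:10–09:15, 13:20–13:25, 13:30–14:15, 17:00–18:00.
Hiro ∩ Nikolai ∩ Rania ∩ Freya: 09:10–09:15, 13:20–13:25, 13:30–13:35, 13:55–14:15, 17:00–18:00.
Hiro ∩ Nikolai ∩ Rania ∩ Freya ∩ Maya: 13:30–13:35, 17:00–18:00.
Hiro ∩ Nikolai ∩ Rania ∩ Freya ∩ Maya ∩ Brynn: 13:30–13:35, 17:00–17:05.
Windows ≥ 40 min: (none).

none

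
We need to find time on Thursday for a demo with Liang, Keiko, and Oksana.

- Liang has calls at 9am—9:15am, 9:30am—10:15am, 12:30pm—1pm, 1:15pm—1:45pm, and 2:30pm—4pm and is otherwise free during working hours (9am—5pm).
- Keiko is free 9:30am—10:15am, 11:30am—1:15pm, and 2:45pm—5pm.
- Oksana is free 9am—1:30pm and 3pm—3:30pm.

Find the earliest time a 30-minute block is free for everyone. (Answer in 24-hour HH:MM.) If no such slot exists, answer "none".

Liang free within 09:00–17:00: 09:15–09:30, 10:15–12:30, 13:00–13:15, 13:45–14:30, 16:00–17:00.
Liang ∩ Keiko: 11:30–12:30, 13:00–13:15, 16:00–17:00.
Liang ∩ Keiko ∩ Oksana: 11:30–12:30, 13:00–13:15.
Windows ≥ 30 min: 11:30–12:30.
Earliest such window starts at 11:30.

11:30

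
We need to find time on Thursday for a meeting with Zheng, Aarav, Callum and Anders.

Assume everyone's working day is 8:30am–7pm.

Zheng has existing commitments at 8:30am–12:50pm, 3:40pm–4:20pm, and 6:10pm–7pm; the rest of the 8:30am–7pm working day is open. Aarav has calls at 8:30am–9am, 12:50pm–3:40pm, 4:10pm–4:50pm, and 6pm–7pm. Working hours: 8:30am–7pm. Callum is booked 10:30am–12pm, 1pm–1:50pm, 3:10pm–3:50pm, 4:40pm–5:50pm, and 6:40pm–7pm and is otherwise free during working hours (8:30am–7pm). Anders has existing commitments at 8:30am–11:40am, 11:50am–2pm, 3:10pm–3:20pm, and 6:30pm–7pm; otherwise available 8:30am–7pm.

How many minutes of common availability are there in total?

Zheng free within 08:30–19:00: 12:50–15:40, 16:20–18:10.
Aarav free within 08:30–19:00: 09:00–12:50, 15:40–16:10, 16:50–18:00.
Callum free within 08:30–19:00: 08:30–10:30, 12:00–13:00, 13:50–15:10, 15:50–16:40, 17:50–18:40.
Anders free within 08:30–19:00: 11:40–11:50, 14:00–15:10, 15:20–18:30.
Zheng ∩ Aarav: 16:50–18:00.
Zheng ∩ Aarav ∩ Callum: 17:50–18:00.
Zheng ∩ Aarav ∩ Callum ∩ Anders: 17:50–18:00.
Total common minutes: 10.

10 minutes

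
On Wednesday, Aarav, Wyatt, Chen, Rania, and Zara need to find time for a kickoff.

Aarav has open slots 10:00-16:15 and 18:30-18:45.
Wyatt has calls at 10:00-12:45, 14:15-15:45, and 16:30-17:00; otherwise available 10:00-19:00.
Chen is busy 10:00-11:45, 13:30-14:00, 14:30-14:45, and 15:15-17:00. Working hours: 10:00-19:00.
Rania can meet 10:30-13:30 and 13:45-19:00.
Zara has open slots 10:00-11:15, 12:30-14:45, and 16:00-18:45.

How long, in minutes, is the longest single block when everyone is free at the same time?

45 minutes

Wyatt free within 10:00–19:00: 12:45–14:15, 15:45–16:30, 17:00–19:00.
Chen free within 10:00–19:00: 11:45–13:30, 14:00–14:30, 14:45–15:15, 17:00–19:00.
Aarav ∩ Wyatt: 12:45–14:15, 15:45–16:15, 18:30–18:45.
Aarav ∩ Wyatt ∩ Chen: 12:45–13:30, 14:00–14:15, 18:30–18:45.
Aarav ∩ Wyatt ∩ Chen ∩ Rania: 12:45–13:30, 14:00–14:15, 18:30–18:45.
Aarav ∩ Wyatt ∩ Chen ∩ Rania ∩ Zara: 12:45–13:30, 14:00–14:15, 18:30–18:45.
Common window lengths: 45, 15, 15 min; longest is 45.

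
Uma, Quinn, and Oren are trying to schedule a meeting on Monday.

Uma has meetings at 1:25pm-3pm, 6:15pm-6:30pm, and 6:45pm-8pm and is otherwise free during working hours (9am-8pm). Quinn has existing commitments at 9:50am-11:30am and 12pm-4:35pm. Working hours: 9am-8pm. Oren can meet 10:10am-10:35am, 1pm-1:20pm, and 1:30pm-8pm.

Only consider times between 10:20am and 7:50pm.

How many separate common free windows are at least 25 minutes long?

1

Uma free within 09:00–20:00: 09:00–13:25, 15:00–18:15, 18:30–18:45.
Quinn free within 09:00–20:00: 09:00–09:50, 11:30–12:00, 16:35–20:00.
Uma ∩ Quinn: 09:00–09:50, 11:30–12:00, 16:35–18:15, 18:30–18:45.
Uma ∩ Quinn ∩ Oren: 16:35–18:15, 18:30–18:45.
Restricted to 10:20–19:50: 16:35–18:15, 18:30–18:45.
Windows ≥ 25 min: 16:35–18:15.
That's 1 window.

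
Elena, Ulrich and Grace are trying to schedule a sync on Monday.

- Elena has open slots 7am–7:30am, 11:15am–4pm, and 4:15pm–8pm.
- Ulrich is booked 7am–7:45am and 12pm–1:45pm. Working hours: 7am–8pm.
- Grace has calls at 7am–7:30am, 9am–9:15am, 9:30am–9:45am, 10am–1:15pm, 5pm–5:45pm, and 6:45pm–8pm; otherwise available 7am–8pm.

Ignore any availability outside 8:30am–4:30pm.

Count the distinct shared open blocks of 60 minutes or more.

Ulrich free within 07:00–20:00: 07:45–12:00, 13:45–20:00.
Grace free within 07:00–20:00: 07:30–09:00, 09:15–09:30, 09:45–10:00, 13:15–17:00, 17:45–18:45.
Elena ∩ Ulrich: 11:15–12:00, 13:45–16:00, 16:15–20:00.
Elena ∩ Ulrich ∩ Grace: 13:45–16:00, 16:15–17:00, 17:45–18:45.
Restricted to 08:30–16:30: 13:45–16:00, 16:15–16:30.
Windows ≥ 60 min: 13:45–16:00.
That's 1 window.

1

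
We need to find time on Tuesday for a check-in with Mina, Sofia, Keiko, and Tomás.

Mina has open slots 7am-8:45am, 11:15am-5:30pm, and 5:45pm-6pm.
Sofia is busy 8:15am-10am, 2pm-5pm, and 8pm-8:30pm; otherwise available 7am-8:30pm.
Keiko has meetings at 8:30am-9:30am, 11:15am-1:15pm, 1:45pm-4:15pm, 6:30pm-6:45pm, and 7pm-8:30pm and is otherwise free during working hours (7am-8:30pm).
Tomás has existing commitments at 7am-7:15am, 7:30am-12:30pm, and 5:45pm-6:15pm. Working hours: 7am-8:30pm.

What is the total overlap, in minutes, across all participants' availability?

Sofia free within 07:00–20:30: 07:00–08:15, 10:00–14:00, 17:00–20:00.
Keiko free within 07:00–20:30: 07:00–08:30, 09:30–11:15, 13:15–13:45, 16:15–18:30, 18:45–19:00.
Tomás free within 07:00–20:30: 07:15–07:30, 12:30–17:45, 18:15–20:30.
Mina ∩ Sofia: 07:00–08:15, 11:15–14:00, 17:00–17:30, 17:45–18:00.
Mina ∩ Sofia ∩ Keiko: 07:00–08:15, 13:15–13:45, 17:00–17:30, 17:45–18:00.
Mina ∩ Sofia ∩ Keiko ∩ Tomás: 07:15–07:30, 13:15–13:45, 17:00–17:30.
Total common minutes: 15 + 30 + 30 = 75.

75 minutes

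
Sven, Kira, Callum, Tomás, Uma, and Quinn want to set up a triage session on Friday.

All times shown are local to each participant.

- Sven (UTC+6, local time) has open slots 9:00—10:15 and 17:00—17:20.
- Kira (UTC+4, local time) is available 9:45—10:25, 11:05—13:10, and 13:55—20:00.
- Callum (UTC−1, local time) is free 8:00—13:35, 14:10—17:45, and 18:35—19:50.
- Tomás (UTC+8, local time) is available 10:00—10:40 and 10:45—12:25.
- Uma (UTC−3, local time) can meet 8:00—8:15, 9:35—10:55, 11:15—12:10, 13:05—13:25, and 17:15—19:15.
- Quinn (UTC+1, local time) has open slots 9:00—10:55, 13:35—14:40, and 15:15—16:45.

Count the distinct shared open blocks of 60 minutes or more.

0

Sven → UTC: 03:00–04:15, 11:00–11:20.
Kira → UTC: 05:45–06:25, 07:05–09:10, 09:55–16:00.
Callum → UTC: 09:00–14:35, 15:10–18:45, 19:35–20:50.
Tomás → UTC: 02:00–02:40, 02:45–04:25.
Uma → UTC: 11:00–11:15, 12:35–13:55, 14:15–15:10, 16:05–16:25, 20:15–22:15.
Quinn → UTC: 08:00–09:55, 12:35–13:40, 14:15–15:45.
Sven ∩ Kira: 11:00–11:20.
Sven ∩ Kira ∩ Callum: 11:00–11:20.
Sven ∩ Kira ∩ Callum ∩ Tomás: (none).
Sven ∩ Kira ∩ Callum ∩ Tomás ∩ Uma: (none).
Sven ∩ Kira ∩ Callum ∩ Tomás ∩ Uma ∩ Quinn: (none).
Windows ≥ 60 min: (none).
That's 0 windows.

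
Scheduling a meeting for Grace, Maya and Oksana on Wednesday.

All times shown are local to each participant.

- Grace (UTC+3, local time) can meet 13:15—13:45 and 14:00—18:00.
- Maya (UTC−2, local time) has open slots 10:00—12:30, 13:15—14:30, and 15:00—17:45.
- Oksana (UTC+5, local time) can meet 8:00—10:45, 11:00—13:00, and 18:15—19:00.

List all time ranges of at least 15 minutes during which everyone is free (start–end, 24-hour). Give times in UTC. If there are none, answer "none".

13:15–14:00

Grace → UTC: 10:15–10:45, 11:00–15:00.
Maya → UTC: 12:00–14:30, 15:15–16:30, 17:00–19:45.
Oksana → UTC: 03:00–05:45, 06:00–08:00, 13:15–14:00.
Grace ∩ Maya: 12:00–14:30.
Grace ∩ Maya ∩ Oksana: 13:15–14:00.
Windows ≥ 15 min: 13:15–14:00.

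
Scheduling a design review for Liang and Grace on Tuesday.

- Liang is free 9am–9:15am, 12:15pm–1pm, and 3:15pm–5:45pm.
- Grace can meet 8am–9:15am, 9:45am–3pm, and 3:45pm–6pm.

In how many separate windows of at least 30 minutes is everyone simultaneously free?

2

Liang ∩ Grace: 09:00–09:15, 12:15–13:00, 15:45–17:45.
Windows ≥ 30 min: 12:15–13:00, 15:45–17:45.
That's 2 windows.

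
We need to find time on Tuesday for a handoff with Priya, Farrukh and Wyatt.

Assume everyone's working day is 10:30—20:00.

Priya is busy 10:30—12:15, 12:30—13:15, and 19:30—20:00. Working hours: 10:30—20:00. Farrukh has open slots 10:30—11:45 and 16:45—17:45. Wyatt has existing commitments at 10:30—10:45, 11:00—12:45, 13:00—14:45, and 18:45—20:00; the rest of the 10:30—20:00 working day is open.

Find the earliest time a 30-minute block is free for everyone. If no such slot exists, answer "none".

16:45

Priya free within 10:30–20:00: 12:15–12:30, 13:15–19:30.
Wyatt free within 10:30–20:00: 10:45–11:00, 12:45–13:00, 14:45–18:45.
Priya ∩ Farrukh: 16:45–17:45.
Priya ∩ Farrukh ∩ Wyatt: 16:45–17:45.
Windows ≥ 30 min: 16:45–17:45.
Earliest such window starts at 16:45.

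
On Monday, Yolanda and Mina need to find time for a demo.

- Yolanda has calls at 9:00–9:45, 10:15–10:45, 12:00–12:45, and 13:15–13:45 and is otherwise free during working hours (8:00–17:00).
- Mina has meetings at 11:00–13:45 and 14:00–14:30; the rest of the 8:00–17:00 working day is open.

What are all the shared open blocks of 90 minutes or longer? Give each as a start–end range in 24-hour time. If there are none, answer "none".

Yolanda free within 08:00–17:00: 08:00–09:00, 09:45–10:15, 10:45–12:00, 12:45–13:15, 13:45–17:00.
Mina free within 08:00–17:00: 08:00–11:00, 13:45–14:00, 14:30–17:00.
Yolanda ∩ Mina: 08:00–09:00, 09:45–10:15, 10:45–11:00, 13:45–14:00, 14:30–17:00.
Windows ≥ 90 min: 14:30–17:00.

14:30–17:00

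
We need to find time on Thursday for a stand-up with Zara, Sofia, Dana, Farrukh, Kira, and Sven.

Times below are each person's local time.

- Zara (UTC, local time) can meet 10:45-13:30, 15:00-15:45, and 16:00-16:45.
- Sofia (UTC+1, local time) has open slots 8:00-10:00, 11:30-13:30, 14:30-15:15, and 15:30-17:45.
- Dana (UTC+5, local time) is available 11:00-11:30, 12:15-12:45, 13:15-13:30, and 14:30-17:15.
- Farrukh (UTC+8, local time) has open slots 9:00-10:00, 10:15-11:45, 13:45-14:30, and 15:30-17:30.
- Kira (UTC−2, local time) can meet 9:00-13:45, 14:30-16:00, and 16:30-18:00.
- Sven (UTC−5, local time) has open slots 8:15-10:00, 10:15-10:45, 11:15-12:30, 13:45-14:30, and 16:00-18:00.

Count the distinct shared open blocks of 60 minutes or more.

Zara → UTC: 10:45–13:30, 15:00–15:45, 16:00–16:45.
Sofia → UTC: 07:00–09:00, 10:30–12:30, 13:30–14:15, 14:30–16:45.
Dana → UTC: 06:00–06:30, 07:15–07:45, 08:15–08:30, 09:30–12:15.
Farrukh → UTC: 01:00–02:00, 02:15–03:45, 05:45–06:30, 07:30–09:30.
Kira → UTC: 11:00–15:45, 16:30–18:00, 18:30–20:00.
Sven → UTC: 13:15–15:00, 15:15–15:45, 16:15–17:30, 18:45–19:30, 21:00–23:00.
Zara ∩ Sofia: 10:45–12:30, 15:00–15:45, 16:00–16:45.
Zara ∩ Sofia ∩ Dana: 10:45–12:15.
Zara ∩ Sofia ∩ Dana ∩ Farrukh: (none).
Zara ∩ Sofia ∩ Dana ∩ Farrukh ∩ Kira: (none).
Zara ∩ Sofia ∩ Dana ∩ Farrukh ∩ Kira ∩ Sven: (none).
Windows ≥ 60 min: (none).
That's 0 windows.

0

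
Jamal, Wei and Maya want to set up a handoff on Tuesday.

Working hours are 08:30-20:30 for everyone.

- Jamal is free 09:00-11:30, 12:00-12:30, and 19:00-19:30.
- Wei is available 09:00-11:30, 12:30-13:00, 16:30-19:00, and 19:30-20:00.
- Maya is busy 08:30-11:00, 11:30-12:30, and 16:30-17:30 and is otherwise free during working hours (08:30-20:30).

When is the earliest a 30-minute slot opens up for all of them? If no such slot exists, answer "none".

11:00

Maya free within 08:30–20:30: 11:00–11:30, 12:30–16:30, 17:30–20:30.
Jamal ∩ Wei: 09:00–11:30.
Jamal ∩ Wei ∩ Maya: 11:00–11:30.
Windows ≥ 30 min: 11:00–11:30.
Earliest such window starts at 11:00.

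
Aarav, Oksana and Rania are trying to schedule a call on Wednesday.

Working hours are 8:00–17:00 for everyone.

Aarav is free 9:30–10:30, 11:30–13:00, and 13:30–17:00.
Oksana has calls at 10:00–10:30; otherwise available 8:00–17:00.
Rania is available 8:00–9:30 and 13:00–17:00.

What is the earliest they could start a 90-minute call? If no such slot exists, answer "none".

13:30

Oksana free within 08:00–17:00: 08:00–10:00, 10:30–17:00.
Aarav ∩ Oksana: 09:30–10:00, 11:30–13:00, 13:30–17:00.
Aarav ∩ Oksana ∩ Rania: 13:30–17:00.
Windows ≥ 90 min: 13:30–17:00.
Earliest such window starts at 13:30.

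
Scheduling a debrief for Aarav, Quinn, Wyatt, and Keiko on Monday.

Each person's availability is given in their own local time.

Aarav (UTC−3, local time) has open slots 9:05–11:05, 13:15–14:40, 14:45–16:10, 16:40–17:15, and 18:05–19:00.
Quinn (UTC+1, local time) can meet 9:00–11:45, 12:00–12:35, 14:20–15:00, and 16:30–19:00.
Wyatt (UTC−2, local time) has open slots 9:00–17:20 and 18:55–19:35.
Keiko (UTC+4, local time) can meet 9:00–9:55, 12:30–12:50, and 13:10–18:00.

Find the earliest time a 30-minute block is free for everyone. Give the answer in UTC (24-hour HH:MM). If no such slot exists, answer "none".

Aarav → UTC: 12:05–14:05, 16:15–17:40, 17:45–19:10, 19:40–20:15, 21:05–22:00.
Quinn → UTC: 08:00–10:45, 11:00–11:35, 13:20–14:00, 15:30–18:00.
Wyatt → UTC: 11:00–19:20, 20:55–21:35.
Keiko → UTC: 05:00–05:55, 08:30–08:50, 09:10–14:00.
Aarav ∩ Quinn: 13:20–14:00, 16:15–17:40, 17:45–18:00.
Aarav ∩ Quinn ∩ Wyatt: 13:20–14:00, 16:15–17:40, 17:45–18:00.
Aarav ∩ Quinn ∩ Wyatt ∩ Keiko: 13:20–14:00.
Windows ≥ 30 min: 13:20–14:00.
Earliest such window starts at 13:20.

13:20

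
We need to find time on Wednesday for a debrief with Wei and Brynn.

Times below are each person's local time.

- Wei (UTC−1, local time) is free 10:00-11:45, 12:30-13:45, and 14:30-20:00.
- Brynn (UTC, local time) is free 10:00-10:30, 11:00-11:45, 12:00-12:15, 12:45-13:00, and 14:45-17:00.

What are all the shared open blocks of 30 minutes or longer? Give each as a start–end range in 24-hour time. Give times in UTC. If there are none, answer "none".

Wei → UTC: 11:00–12:45, 13:30–14:45, 15:30–21:00.
Brynn → UTC: 10:00–10:30, 11:00–11:45, 12:00–12:15, 12:45–13:00, 14:45–17:00.
Wei ∩ Brynn: 11:00–11:45, 12:00–12:15, 15:30–17:00.
Windows ≥ 30 min: 11:00–11:45, 15:30–17:00.

11:00–11:45, 15:30–17:00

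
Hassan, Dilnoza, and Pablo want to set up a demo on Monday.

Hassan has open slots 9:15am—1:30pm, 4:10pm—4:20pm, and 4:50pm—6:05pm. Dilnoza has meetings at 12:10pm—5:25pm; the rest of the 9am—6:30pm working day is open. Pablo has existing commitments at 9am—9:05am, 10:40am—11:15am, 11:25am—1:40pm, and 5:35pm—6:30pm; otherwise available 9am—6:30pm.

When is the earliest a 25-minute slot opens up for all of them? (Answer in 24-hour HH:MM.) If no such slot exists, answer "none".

09:15

Dilnoza free within 09:00–18:30: 09:00–12:10, 17:25–18:30.
Pablo free within 09:00–18:30: 09:05–10:40, 11:15–11:25, 13:40–17:35.
Hassan ∩ Dilnoza: 09:15–12:10, 17:25–18:05.
Hassan ∩ Dilnoza ∩ Pablo: 09:15–10:40, 11:15–11:25, 17:25–17:35.
Windows ≥ 25 min: 09:15–10:40.
Earliest such window starts at 09:15.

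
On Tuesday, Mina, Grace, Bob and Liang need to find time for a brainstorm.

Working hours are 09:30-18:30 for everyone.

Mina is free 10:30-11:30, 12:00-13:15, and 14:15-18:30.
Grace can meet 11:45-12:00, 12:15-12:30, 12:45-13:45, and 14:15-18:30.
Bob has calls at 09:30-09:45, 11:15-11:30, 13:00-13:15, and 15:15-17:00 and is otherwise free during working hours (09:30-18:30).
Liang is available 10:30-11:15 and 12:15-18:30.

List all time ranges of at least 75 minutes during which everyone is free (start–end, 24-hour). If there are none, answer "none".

Bob free within 09:30–18:30: 09:45–11:15, 11:30–13:00, 13:15–15:15, 17:00–18:30.
Mina ∩ Grace: 12:15–12:30, 12:45–13:15, 14:15–18:30.
Mina ∩ Grace ∩ Bob: 12:15–12:30, 12:45–13:00, 14:15–15:15, 17:00–18:30.
Mina ∩ Grace ∩ Bob ∩ Liang: 12:15–12:30, 12:45–13:00, 14:15–15:15, 17:00–18:30.
Windows ≥ 75 min: 17:00–18:30.

17:00–18:30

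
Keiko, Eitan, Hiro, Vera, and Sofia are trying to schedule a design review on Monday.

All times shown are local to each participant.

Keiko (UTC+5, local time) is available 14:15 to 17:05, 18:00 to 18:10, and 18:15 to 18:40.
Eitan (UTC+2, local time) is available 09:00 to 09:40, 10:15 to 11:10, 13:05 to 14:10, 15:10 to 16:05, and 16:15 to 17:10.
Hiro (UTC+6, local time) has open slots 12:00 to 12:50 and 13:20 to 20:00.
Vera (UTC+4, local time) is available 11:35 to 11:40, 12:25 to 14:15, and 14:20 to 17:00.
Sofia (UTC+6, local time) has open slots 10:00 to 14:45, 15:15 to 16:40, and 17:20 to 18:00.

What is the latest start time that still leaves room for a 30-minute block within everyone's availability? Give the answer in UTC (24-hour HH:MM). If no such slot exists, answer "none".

11:30

Keiko → UTC: 09:15–12:05, 13:00–13:10, 13:15–13:40.
Eitan → UTC: 07:00–07:40, 08:15–09:10, 11:05–12:10, 13:10–14:05, 14:15–15:10.
Hiro → UTC: 06:00–06:50, 07:20–14:00.
Vera → UTC: 07:35–07:40, 08:25–10:15, 10:20–13:00.
Sofia → UTC: 04:00–08:45, 09:15–10:40, 11:20–12:00.
Keiko ∩ Eitan: 11:05–12:05, 13:15–13:40.
Keiko ∩ Eitan ∩ Hiro: 11:05–12:05, 13:15–13:40.
Keiko ∩ Eitan ∩ Hiro ∩ Vera: 11:05–12:05.
Keiko ∩ Eitan ∩ Hiro ∩ Vera ∩ Sofia: 11:20–12:00.
Windows ≥ 30 min: 11:20–12:00.
Latest start in the last window 11:20–12:00 is 12:00 − 30 min = 11:30.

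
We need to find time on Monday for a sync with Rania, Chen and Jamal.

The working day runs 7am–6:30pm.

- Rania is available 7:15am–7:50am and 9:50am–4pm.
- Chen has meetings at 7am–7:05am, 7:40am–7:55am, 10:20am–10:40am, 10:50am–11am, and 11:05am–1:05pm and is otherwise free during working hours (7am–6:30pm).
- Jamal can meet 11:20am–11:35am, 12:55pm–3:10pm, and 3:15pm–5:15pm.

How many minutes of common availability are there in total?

Chen free within 07:00–18:30: 07:05–07:40, 07:55–10:20, 10:40–10:50, 11:00–11:05, 13:05–18:30.
Rania ∩ Chen: 07:15–07:40, 09:50–10:20, 10:40–10:50, 11:00–11:05, 13:05–16:00.
Rania ∩ Chen ∩ Jamal: 13:05–15:10, 15:15–16:00.
Total common minutes: 125 + 45 = 170.

170 minutes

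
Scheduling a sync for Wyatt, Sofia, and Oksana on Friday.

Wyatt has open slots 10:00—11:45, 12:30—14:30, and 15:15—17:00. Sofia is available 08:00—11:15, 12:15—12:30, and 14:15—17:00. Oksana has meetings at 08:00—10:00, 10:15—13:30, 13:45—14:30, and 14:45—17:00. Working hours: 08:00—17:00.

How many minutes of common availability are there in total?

Oksana free within 08:00–17:00: 10:00–10:15, 13:30–13:45, 14:30–14:45.
Wyatt ∩ Sofia: 10:00–11:15, 14:15–14:30, 15:15–17:00.
Wyatt ∩ Sofia ∩ Oksana: 10:00–10:15.
Total common minutes: 15.

15 minutes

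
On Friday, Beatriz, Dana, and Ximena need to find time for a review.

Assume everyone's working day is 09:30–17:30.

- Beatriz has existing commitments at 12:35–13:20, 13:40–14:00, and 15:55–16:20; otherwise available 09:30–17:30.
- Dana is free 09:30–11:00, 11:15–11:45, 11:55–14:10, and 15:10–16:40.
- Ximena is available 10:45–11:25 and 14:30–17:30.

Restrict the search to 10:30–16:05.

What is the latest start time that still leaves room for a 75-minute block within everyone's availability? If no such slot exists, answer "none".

none

Beatriz free within 09:30–17:30: 09:30–12:35, 13:20–13:40, 14:00–15:55, 16:20–17:30.
Beatriz ∩ Dana: 09:30–11:00, 11:15–11:45, 11:55–12:35, 13:20–13:40, 14:00–14:10, 15:10–15:55, 16:20–16:40.
Beatriz ∩ Dana ∩ Ximena: 10:45–11:00, 11:15–11:25, 15:10–15:55, 16:20–16:40.
Restricted to 10:30–16:05: 10:45–11:00, 11:15–11:25, 15:10–15:55.
Windows ≥ 75 min: (none).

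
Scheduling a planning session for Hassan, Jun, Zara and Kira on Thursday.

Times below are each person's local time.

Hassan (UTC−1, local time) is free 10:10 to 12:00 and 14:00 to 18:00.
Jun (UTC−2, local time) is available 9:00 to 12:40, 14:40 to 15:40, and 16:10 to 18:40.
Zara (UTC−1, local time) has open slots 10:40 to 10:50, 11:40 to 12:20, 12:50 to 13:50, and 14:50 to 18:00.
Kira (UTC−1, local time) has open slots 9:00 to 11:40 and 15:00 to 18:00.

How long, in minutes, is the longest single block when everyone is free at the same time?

60 minutes

Hassan → UTC: 11:10–13:00, 15:00–19:00.
Jun → UTC: 11:00–14:40, 16:40–17:40, 18:10–20:40.
Zara → UTC: 11:40–11:50, 12:40–13:20, 13:50–14:50, 15:50–19:00.
Kira → UTC: 10:00–12:40, 16:00–19:00.
Hassan ∩ Jun: 11:10–13:00, 16:40–17:40, 18:10–19:00.
Hassan ∩ Jun ∩ Zara: 11:40–11:50, 12:40–13:00, 16:40–17:40, 18:10–19:00.
Hassan ∩ Jun ∩ Zara ∩ Kira: 11:40–11:50, 16:40–17:40, 18:10–19:00.
Common window lengths: 10, 60, 50 min; longest is 60.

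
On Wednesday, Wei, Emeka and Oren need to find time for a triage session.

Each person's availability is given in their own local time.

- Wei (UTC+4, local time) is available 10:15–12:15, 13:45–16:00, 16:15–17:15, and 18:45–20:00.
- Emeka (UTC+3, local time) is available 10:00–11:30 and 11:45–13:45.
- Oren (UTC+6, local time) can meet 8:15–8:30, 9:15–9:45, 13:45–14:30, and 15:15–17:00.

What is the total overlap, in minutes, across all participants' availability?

Wei → UTC: 06:15–08:15, 09:45–12:00, 12:15–13:15, 14:45–16:00.
Emeka → UTC: 07:00–08:30, 08:45–10:45.
Oren → UTC: 02:15–02:30, 03:15–03:45, 07:45–08:30, 09:15–11:00.
Wei ∩ Emeka: 07:00–08:15, 09:45–10:45.
Wei ∩ Emeka ∩ Oren: 07:45–08:15, 09:45–10:45.
Total common minutes: 30 + 60 = 90.

90 minutes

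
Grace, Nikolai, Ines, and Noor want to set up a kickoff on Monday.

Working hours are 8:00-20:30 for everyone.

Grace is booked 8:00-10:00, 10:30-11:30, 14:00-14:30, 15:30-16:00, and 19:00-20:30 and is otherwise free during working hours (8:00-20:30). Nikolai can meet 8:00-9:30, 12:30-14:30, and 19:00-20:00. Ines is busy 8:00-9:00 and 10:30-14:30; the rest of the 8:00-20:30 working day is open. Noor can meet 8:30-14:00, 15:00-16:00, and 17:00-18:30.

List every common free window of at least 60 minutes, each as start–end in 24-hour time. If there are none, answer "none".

none

Grace free within 08:00–20:30: 10:00–10:30, 11:30–14:00, 14:30–15:30, 16:00–19:00.
Ines free within 08:00–20:30: 09:00–10:30, 14:30–20:30.
Grace ∩ Nikolai: 12:30–14:00.
Grace ∩ Nikolai ∩ Ines: (none).
Grace ∩ Nikolai ∩ Ines ∩ Noor: (none).
Windows ≥ 60 min: (none).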